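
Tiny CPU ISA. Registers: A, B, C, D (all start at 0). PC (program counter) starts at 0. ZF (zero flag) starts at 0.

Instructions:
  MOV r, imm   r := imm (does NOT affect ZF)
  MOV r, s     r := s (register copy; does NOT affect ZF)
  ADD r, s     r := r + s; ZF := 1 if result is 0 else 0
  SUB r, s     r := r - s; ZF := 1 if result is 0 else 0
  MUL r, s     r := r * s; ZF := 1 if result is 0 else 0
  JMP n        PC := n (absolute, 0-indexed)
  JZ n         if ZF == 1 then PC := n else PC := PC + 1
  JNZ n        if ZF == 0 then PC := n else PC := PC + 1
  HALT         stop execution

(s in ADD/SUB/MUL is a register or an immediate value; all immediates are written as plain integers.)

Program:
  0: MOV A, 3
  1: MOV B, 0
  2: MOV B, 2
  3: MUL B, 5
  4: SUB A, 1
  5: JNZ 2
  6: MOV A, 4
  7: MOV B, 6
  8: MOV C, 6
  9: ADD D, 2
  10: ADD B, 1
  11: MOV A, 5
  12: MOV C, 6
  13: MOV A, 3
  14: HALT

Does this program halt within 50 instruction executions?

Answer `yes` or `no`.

Step 1: PC=0 exec 'MOV A, 3'. After: A=3 B=0 C=0 D=0 ZF=0 PC=1
Step 2: PC=1 exec 'MOV B, 0'. After: A=3 B=0 C=0 D=0 ZF=0 PC=2
Step 3: PC=2 exec 'MOV B, 2'. After: A=3 B=2 C=0 D=0 ZF=0 PC=3
Step 4: PC=3 exec 'MUL B, 5'. After: A=3 B=10 C=0 D=0 ZF=0 PC=4
Step 5: PC=4 exec 'SUB A, 1'. After: A=2 B=10 C=0 D=0 ZF=0 PC=5
Step 6: PC=5 exec 'JNZ 2'. After: A=2 B=10 C=0 D=0 ZF=0 PC=2
Step 7: PC=2 exec 'MOV B, 2'. After: A=2 B=2 C=0 D=0 ZF=0 PC=3
Step 8: PC=3 exec 'MUL B, 5'. After: A=2 B=10 C=0 D=0 ZF=0 PC=4
Step 9: PC=4 exec 'SUB A, 1'. After: A=1 B=10 C=0 D=0 ZF=0 PC=5
Step 10: PC=5 exec 'JNZ 2'. After: A=1 B=10 C=0 D=0 ZF=0 PC=2
Step 11: PC=2 exec 'MOV B, 2'. After: A=1 B=2 C=0 D=0 ZF=0 PC=3
Step 12: PC=3 exec 'MUL B, 5'. After: A=1 B=10 C=0 D=0 ZF=0 PC=4
Step 13: PC=4 exec 'SUB A, 1'. After: A=0 B=10 C=0 D=0 ZF=1 PC=5
Step 14: PC=5 exec 'JNZ 2'. After: A=0 B=10 C=0 D=0 ZF=1 PC=6
Step 15: PC=6 exec 'MOV A, 4'. After: A=4 B=10 C=0 D=0 ZF=1 PC=7
Step 16: PC=7 exec 'MOV B, 6'. After: A=4 B=6 C=0 D=0 ZF=1 PC=8
Step 17: PC=8 exec 'MOV C, 6'. After: A=4 B=6 C=6 D=0 ZF=1 PC=9
Step 18: PC=9 exec 'ADD D, 2'. After: A=4 B=6 C=6 D=2 ZF=0 PC=10
Step 19: PC=10 exec 'ADD B, 1'. After: A=4 B=7 C=6 D=2 ZF=0 PC=11
Step 20: PC=11 exec 'MOV A, 5'. After: A=5 B=7 C=6 D=2 ZF=0 PC=12
Step 21: PC=12 exec 'MOV C, 6'. After: A=5 B=7 C=6 D=2 ZF=0 PC=13
Step 22: PC=13 exec 'MOV A, 3'. After: A=3 B=7 C=6 D=2 ZF=0 PC=14
Step 23: PC=14 exec 'HALT'. After: A=3 B=7 C=6 D=2 ZF=0 PC=14 HALTED

Answer: yes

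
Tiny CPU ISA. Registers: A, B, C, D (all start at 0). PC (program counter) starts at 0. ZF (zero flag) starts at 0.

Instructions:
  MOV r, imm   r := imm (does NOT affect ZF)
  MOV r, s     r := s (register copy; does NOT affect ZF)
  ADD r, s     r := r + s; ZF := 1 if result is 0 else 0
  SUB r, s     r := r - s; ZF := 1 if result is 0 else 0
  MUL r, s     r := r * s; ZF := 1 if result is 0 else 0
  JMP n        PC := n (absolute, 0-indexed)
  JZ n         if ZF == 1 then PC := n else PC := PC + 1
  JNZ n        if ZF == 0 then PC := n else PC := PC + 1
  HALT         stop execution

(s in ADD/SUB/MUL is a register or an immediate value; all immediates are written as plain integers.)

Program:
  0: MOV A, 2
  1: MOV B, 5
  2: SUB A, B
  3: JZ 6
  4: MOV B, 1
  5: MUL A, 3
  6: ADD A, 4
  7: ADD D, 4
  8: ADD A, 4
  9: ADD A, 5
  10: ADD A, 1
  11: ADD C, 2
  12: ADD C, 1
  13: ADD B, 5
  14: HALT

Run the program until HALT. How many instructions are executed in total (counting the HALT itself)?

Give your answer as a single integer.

Step 1: PC=0 exec 'MOV A, 2'. After: A=2 B=0 C=0 D=0 ZF=0 PC=1
Step 2: PC=1 exec 'MOV B, 5'. After: A=2 B=5 C=0 D=0 ZF=0 PC=2
Step 3: PC=2 exec 'SUB A, B'. After: A=-3 B=5 C=0 D=0 ZF=0 PC=3
Step 4: PC=3 exec 'JZ 6'. After: A=-3 B=5 C=0 D=0 ZF=0 PC=4
Step 5: PC=4 exec 'MOV B, 1'. After: A=-3 B=1 C=0 D=0 ZF=0 PC=5
Step 6: PC=5 exec 'MUL A, 3'. After: A=-9 B=1 C=0 D=0 ZF=0 PC=6
Step 7: PC=6 exec 'ADD A, 4'. After: A=-5 B=1 C=0 D=0 ZF=0 PC=7
Step 8: PC=7 exec 'ADD D, 4'. After: A=-5 B=1 C=0 D=4 ZF=0 PC=8
Step 9: PC=8 exec 'ADD A, 4'. After: A=-1 B=1 C=0 D=4 ZF=0 PC=9
Step 10: PC=9 exec 'ADD A, 5'. After: A=4 B=1 C=0 D=4 ZF=0 PC=10
Step 11: PC=10 exec 'ADD A, 1'. After: A=5 B=1 C=0 D=4 ZF=0 PC=11
Step 12: PC=11 exec 'ADD C, 2'. After: A=5 B=1 C=2 D=4 ZF=0 PC=12
Step 13: PC=12 exec 'ADD C, 1'. After: A=5 B=1 C=3 D=4 ZF=0 PC=13
Step 14: PC=13 exec 'ADD B, 5'. After: A=5 B=6 C=3 D=4 ZF=0 PC=14
Step 15: PC=14 exec 'HALT'. After: A=5 B=6 C=3 D=4 ZF=0 PC=14 HALTED
Total instructions executed: 15

Answer: 15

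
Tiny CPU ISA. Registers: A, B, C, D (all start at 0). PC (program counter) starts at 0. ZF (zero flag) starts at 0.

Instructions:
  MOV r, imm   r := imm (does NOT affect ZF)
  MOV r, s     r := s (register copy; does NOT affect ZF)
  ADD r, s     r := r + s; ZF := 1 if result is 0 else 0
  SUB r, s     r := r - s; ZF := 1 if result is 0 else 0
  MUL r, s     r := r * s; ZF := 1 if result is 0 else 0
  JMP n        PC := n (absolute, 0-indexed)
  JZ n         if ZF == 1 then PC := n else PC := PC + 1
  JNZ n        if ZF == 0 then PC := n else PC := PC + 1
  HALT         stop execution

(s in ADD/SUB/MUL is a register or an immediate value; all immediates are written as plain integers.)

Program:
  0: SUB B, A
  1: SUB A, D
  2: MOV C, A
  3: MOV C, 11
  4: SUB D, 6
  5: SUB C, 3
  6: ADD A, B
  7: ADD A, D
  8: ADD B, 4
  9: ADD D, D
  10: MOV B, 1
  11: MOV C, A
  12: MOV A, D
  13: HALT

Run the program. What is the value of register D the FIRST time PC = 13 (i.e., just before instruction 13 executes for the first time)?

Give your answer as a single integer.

Step 1: PC=0 exec 'SUB B, A'. After: A=0 B=0 C=0 D=0 ZF=1 PC=1
Step 2: PC=1 exec 'SUB A, D'. After: A=0 B=0 C=0 D=0 ZF=1 PC=2
Step 3: PC=2 exec 'MOV C, A'. After: A=0 B=0 C=0 D=0 ZF=1 PC=3
Step 4: PC=3 exec 'MOV C, 11'. After: A=0 B=0 C=11 D=0 ZF=1 PC=4
Step 5: PC=4 exec 'SUB D, 6'. After: A=0 B=0 C=11 D=-6 ZF=0 PC=5
Step 6: PC=5 exec 'SUB C, 3'. After: A=0 B=0 C=8 D=-6 ZF=0 PC=6
Step 7: PC=6 exec 'ADD A, B'. After: A=0 B=0 C=8 D=-6 ZF=1 PC=7
Step 8: PC=7 exec 'ADD A, D'. After: A=-6 B=0 C=8 D=-6 ZF=0 PC=8
Step 9: PC=8 exec 'ADD B, 4'. After: A=-6 B=4 C=8 D=-6 ZF=0 PC=9
Step 10: PC=9 exec 'ADD D, D'. After: A=-6 B=4 C=8 D=-12 ZF=0 PC=10
Step 11: PC=10 exec 'MOV B, 1'. After: A=-6 B=1 C=8 D=-12 ZF=0 PC=11
Step 12: PC=11 exec 'MOV C, A'. After: A=-6 B=1 C=-6 D=-12 ZF=0 PC=12
Step 13: PC=12 exec 'MOV A, D'. After: A=-12 B=1 C=-6 D=-12 ZF=0 PC=13
First time PC=13: D=-12

-12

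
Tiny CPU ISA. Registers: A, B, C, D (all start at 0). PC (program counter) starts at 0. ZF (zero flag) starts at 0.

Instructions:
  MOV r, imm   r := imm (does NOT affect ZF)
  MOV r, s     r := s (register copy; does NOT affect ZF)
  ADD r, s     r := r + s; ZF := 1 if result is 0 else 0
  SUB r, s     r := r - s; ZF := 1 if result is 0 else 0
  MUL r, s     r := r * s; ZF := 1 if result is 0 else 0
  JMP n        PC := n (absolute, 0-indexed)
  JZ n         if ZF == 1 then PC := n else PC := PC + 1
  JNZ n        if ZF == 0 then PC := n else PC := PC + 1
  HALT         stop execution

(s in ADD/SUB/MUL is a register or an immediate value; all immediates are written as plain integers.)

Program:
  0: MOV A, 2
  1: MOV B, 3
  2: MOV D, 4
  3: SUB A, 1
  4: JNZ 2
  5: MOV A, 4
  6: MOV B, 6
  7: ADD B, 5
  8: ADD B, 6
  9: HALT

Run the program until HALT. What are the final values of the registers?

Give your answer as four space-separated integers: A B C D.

Step 1: PC=0 exec 'MOV A, 2'. After: A=2 B=0 C=0 D=0 ZF=0 PC=1
Step 2: PC=1 exec 'MOV B, 3'. After: A=2 B=3 C=0 D=0 ZF=0 PC=2
Step 3: PC=2 exec 'MOV D, 4'. After: A=2 B=3 C=0 D=4 ZF=0 PC=3
Step 4: PC=3 exec 'SUB A, 1'. After: A=1 B=3 C=0 D=4 ZF=0 PC=4
Step 5: PC=4 exec 'JNZ 2'. After: A=1 B=3 C=0 D=4 ZF=0 PC=2
Step 6: PC=2 exec 'MOV D, 4'. After: A=1 B=3 C=0 D=4 ZF=0 PC=3
Step 7: PC=3 exec 'SUB A, 1'. After: A=0 B=3 C=0 D=4 ZF=1 PC=4
Step 8: PC=4 exec 'JNZ 2'. After: A=0 B=3 C=0 D=4 ZF=1 PC=5
Step 9: PC=5 exec 'MOV A, 4'. After: A=4 B=3 C=0 D=4 ZF=1 PC=6
Step 10: PC=6 exec 'MOV B, 6'. After: A=4 B=6 C=0 D=4 ZF=1 PC=7
Step 11: PC=7 exec 'ADD B, 5'. After: A=4 B=11 C=0 D=4 ZF=0 PC=8
Step 12: PC=8 exec 'ADD B, 6'. After: A=4 B=17 C=0 D=4 ZF=0 PC=9
Step 13: PC=9 exec 'HALT'. After: A=4 B=17 C=0 D=4 ZF=0 PC=9 HALTED

Answer: 4 17 0 4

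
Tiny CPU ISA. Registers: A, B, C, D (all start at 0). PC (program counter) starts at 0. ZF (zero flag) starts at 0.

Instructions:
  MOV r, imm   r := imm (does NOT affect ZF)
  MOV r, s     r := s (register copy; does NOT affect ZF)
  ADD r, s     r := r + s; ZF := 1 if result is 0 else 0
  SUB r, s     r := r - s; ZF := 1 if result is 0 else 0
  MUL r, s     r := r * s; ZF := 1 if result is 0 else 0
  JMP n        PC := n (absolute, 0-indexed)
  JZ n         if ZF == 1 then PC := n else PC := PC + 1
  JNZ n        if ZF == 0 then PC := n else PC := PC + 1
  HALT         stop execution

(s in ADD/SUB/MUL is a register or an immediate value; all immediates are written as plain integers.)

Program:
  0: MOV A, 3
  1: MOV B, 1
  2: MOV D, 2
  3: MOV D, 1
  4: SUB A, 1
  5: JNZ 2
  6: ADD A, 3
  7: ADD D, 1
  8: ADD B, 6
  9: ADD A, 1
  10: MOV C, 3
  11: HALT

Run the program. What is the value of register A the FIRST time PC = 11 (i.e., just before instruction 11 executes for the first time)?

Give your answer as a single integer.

Step 1: PC=0 exec 'MOV A, 3'. After: A=3 B=0 C=0 D=0 ZF=0 PC=1
Step 2: PC=1 exec 'MOV B, 1'. After: A=3 B=1 C=0 D=0 ZF=0 PC=2
Step 3: PC=2 exec 'MOV D, 2'. After: A=3 B=1 C=0 D=2 ZF=0 PC=3
Step 4: PC=3 exec 'MOV D, 1'. After: A=3 B=1 C=0 D=1 ZF=0 PC=4
Step 5: PC=4 exec 'SUB A, 1'. After: A=2 B=1 C=0 D=1 ZF=0 PC=5
Step 6: PC=5 exec 'JNZ 2'. After: A=2 B=1 C=0 D=1 ZF=0 PC=2
Step 7: PC=2 exec 'MOV D, 2'. After: A=2 B=1 C=0 D=2 ZF=0 PC=3
Step 8: PC=3 exec 'MOV D, 1'. After: A=2 B=1 C=0 D=1 ZF=0 PC=4
Step 9: PC=4 exec 'SUB A, 1'. After: A=1 B=1 C=0 D=1 ZF=0 PC=5
Step 10: PC=5 exec 'JNZ 2'. After: A=1 B=1 C=0 D=1 ZF=0 PC=2
Step 11: PC=2 exec 'MOV D, 2'. After: A=1 B=1 C=0 D=2 ZF=0 PC=3
Step 12: PC=3 exec 'MOV D, 1'. After: A=1 B=1 C=0 D=1 ZF=0 PC=4
Step 13: PC=4 exec 'SUB A, 1'. After: A=0 B=1 C=0 D=1 ZF=1 PC=5
Step 14: PC=5 exec 'JNZ 2'. After: A=0 B=1 C=0 D=1 ZF=1 PC=6
Step 15: PC=6 exec 'ADD A, 3'. After: A=3 B=1 C=0 D=1 ZF=0 PC=7
Step 16: PC=7 exec 'ADD D, 1'. After: A=3 B=1 C=0 D=2 ZF=0 PC=8
Step 17: PC=8 exec 'ADD B, 6'. After: A=3 B=7 C=0 D=2 ZF=0 PC=9
Step 18: PC=9 exec 'ADD A, 1'. After: A=4 B=7 C=0 D=2 ZF=0 PC=10
Step 19: PC=10 exec 'MOV C, 3'. After: A=4 B=7 C=3 D=2 ZF=0 PC=11
First time PC=11: A=4

4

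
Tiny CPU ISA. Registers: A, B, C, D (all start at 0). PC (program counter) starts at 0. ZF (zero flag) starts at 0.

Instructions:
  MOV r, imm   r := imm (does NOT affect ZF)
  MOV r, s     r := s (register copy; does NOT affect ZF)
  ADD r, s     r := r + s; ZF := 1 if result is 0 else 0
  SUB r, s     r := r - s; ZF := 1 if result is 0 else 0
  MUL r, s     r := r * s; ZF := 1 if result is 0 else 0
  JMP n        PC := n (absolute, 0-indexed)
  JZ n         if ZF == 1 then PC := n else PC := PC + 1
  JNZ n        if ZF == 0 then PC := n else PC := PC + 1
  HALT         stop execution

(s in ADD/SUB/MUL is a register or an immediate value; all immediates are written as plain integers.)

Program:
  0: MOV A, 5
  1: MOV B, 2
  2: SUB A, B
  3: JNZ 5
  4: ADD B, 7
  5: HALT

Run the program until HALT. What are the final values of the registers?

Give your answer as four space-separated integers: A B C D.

Answer: 3 2 0 0

Derivation:
Step 1: PC=0 exec 'MOV A, 5'. After: A=5 B=0 C=0 D=0 ZF=0 PC=1
Step 2: PC=1 exec 'MOV B, 2'. After: A=5 B=2 C=0 D=0 ZF=0 PC=2
Step 3: PC=2 exec 'SUB A, B'. After: A=3 B=2 C=0 D=0 ZF=0 PC=3
Step 4: PC=3 exec 'JNZ 5'. After: A=3 B=2 C=0 D=0 ZF=0 PC=5
Step 5: PC=5 exec 'HALT'. After: A=3 B=2 C=0 D=0 ZF=0 PC=5 HALTED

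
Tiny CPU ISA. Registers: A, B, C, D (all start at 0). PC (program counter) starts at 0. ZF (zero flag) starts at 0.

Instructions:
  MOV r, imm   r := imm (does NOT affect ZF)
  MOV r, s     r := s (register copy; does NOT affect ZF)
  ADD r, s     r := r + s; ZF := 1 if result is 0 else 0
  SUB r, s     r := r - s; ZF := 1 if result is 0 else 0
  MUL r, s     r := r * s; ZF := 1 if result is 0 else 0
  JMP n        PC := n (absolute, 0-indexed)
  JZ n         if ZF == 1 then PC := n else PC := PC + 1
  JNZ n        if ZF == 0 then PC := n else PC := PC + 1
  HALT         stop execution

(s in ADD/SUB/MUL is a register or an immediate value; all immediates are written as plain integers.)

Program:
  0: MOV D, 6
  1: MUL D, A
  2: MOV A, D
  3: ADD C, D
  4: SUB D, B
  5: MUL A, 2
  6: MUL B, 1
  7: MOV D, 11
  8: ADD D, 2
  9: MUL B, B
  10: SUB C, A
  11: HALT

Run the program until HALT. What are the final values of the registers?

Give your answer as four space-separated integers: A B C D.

Answer: 0 0 0 13

Derivation:
Step 1: PC=0 exec 'MOV D, 6'. After: A=0 B=0 C=0 D=6 ZF=0 PC=1
Step 2: PC=1 exec 'MUL D, A'. After: A=0 B=0 C=0 D=0 ZF=1 PC=2
Step 3: PC=2 exec 'MOV A, D'. After: A=0 B=0 C=0 D=0 ZF=1 PC=3
Step 4: PC=3 exec 'ADD C, D'. After: A=0 B=0 C=0 D=0 ZF=1 PC=4
Step 5: PC=4 exec 'SUB D, B'. After: A=0 B=0 C=0 D=0 ZF=1 PC=5
Step 6: PC=5 exec 'MUL A, 2'. After: A=0 B=0 C=0 D=0 ZF=1 PC=6
Step 7: PC=6 exec 'MUL B, 1'. After: A=0 B=0 C=0 D=0 ZF=1 PC=7
Step 8: PC=7 exec 'MOV D, 11'. After: A=0 B=0 C=0 D=11 ZF=1 PC=8
Step 9: PC=8 exec 'ADD D, 2'. After: A=0 B=0 C=0 D=13 ZF=0 PC=9
Step 10: PC=9 exec 'MUL B, B'. After: A=0 B=0 C=0 D=13 ZF=1 PC=10
Step 11: PC=10 exec 'SUB C, A'. After: A=0 B=0 C=0 D=13 ZF=1 PC=11
Step 12: PC=11 exec 'HALT'. After: A=0 B=0 C=0 D=13 ZF=1 PC=11 HALTED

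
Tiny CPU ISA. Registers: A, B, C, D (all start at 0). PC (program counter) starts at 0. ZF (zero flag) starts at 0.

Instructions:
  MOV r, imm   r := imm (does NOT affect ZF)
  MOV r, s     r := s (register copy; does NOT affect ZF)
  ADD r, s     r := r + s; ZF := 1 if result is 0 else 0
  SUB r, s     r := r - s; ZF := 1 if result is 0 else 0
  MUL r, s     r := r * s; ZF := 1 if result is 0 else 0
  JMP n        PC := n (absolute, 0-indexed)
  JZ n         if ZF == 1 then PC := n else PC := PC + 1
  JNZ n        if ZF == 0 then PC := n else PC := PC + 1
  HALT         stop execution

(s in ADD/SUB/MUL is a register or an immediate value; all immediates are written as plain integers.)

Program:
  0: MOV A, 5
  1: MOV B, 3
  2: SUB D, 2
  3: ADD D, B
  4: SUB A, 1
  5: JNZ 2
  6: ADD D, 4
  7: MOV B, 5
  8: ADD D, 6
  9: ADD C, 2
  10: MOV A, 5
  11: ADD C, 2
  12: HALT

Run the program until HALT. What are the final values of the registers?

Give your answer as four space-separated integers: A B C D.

Step 1: PC=0 exec 'MOV A, 5'. After: A=5 B=0 C=0 D=0 ZF=0 PC=1
Step 2: PC=1 exec 'MOV B, 3'. After: A=5 B=3 C=0 D=0 ZF=0 PC=2
Step 3: PC=2 exec 'SUB D, 2'. After: A=5 B=3 C=0 D=-2 ZF=0 PC=3
Step 4: PC=3 exec 'ADD D, B'. After: A=5 B=3 C=0 D=1 ZF=0 PC=4
Step 5: PC=4 exec 'SUB A, 1'. After: A=4 B=3 C=0 D=1 ZF=0 PC=5
Step 6: PC=5 exec 'JNZ 2'. After: A=4 B=3 C=0 D=1 ZF=0 PC=2
Step 7: PC=2 exec 'SUB D, 2'. After: A=4 B=3 C=0 D=-1 ZF=0 PC=3
Step 8: PC=3 exec 'ADD D, B'. After: A=4 B=3 C=0 D=2 ZF=0 PC=4
Step 9: PC=4 exec 'SUB A, 1'. After: A=3 B=3 C=0 D=2 ZF=0 PC=5
Step 10: PC=5 exec 'JNZ 2'. After: A=3 B=3 C=0 D=2 ZF=0 PC=2
Step 11: PC=2 exec 'SUB D, 2'. After: A=3 B=3 C=0 D=0 ZF=1 PC=3
Step 12: PC=3 exec 'ADD D, B'. After: A=3 B=3 C=0 D=3 ZF=0 PC=4
Step 13: PC=4 exec 'SUB A, 1'. After: A=2 B=3 C=0 D=3 ZF=0 PC=5
Step 14: PC=5 exec 'JNZ 2'. After: A=2 B=3 C=0 D=3 ZF=0 PC=2
Step 15: PC=2 exec 'SUB D, 2'. After: A=2 B=3 C=0 D=1 ZF=0 PC=3
Step 16: PC=3 exec 'ADD D, B'. After: A=2 B=3 C=0 D=4 ZF=0 PC=4
Step 17: PC=4 exec 'SUB A, 1'. After: A=1 B=3 C=0 D=4 ZF=0 PC=5
Step 18: PC=5 exec 'JNZ 2'. After: A=1 B=3 C=0 D=4 ZF=0 PC=2
Step 19: PC=2 exec 'SUB D, 2'. After: A=1 B=3 C=0 D=2 ZF=0 PC=3
Step 20: PC=3 exec 'ADD D, B'. After: A=1 B=3 C=0 D=5 ZF=0 PC=4
Step 21: PC=4 exec 'SUB A, 1'. After: A=0 B=3 C=0 D=5 ZF=1 PC=5
Step 22: PC=5 exec 'JNZ 2'. After: A=0 B=3 C=0 D=5 ZF=1 PC=6
Step 23: PC=6 exec 'ADD D, 4'. After: A=0 B=3 C=0 D=9 ZF=0 PC=7
Step 24: PC=7 exec 'MOV B, 5'. After: A=0 B=5 C=0 D=9 ZF=0 PC=8
Step 25: PC=8 exec 'ADD D, 6'. After: A=0 B=5 C=0 D=15 ZF=0 PC=9
Step 26: PC=9 exec 'ADD C, 2'. After: A=0 B=5 C=2 D=15 ZF=0 PC=10
Step 27: PC=10 exec 'MOV A, 5'. After: A=5 B=5 C=2 D=15 ZF=0 PC=11
Step 28: PC=11 exec 'ADD C, 2'. After: A=5 B=5 C=4 D=15 ZF=0 PC=12
Step 29: PC=12 exec 'HALT'. After: A=5 B=5 C=4 D=15 ZF=0 PC=12 HALTED

Answer: 5 5 4 15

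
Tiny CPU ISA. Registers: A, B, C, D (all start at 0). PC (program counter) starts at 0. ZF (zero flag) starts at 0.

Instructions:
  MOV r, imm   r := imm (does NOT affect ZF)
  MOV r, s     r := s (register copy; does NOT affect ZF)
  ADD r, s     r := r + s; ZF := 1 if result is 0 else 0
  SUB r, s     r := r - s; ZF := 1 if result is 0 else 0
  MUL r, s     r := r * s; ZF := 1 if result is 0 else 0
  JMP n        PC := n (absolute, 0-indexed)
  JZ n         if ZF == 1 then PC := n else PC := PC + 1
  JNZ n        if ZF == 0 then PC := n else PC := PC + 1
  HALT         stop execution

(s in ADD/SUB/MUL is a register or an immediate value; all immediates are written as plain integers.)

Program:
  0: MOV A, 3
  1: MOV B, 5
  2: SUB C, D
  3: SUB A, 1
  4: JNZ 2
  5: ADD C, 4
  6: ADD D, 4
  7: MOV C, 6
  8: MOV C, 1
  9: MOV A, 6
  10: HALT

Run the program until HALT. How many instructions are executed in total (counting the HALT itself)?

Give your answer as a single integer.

Step 1: PC=0 exec 'MOV A, 3'. After: A=3 B=0 C=0 D=0 ZF=0 PC=1
Step 2: PC=1 exec 'MOV B, 5'. After: A=3 B=5 C=0 D=0 ZF=0 PC=2
Step 3: PC=2 exec 'SUB C, D'. After: A=3 B=5 C=0 D=0 ZF=1 PC=3
Step 4: PC=3 exec 'SUB A, 1'. After: A=2 B=5 C=0 D=0 ZF=0 PC=4
Step 5: PC=4 exec 'JNZ 2'. After: A=2 B=5 C=0 D=0 ZF=0 PC=2
Step 6: PC=2 exec 'SUB C, D'. After: A=2 B=5 C=0 D=0 ZF=1 PC=3
Step 7: PC=3 exec 'SUB A, 1'. After: A=1 B=5 C=0 D=0 ZF=0 PC=4
Step 8: PC=4 exec 'JNZ 2'. After: A=1 B=5 C=0 D=0 ZF=0 PC=2
Step 9: PC=2 exec 'SUB C, D'. After: A=1 B=5 C=0 D=0 ZF=1 PC=3
Step 10: PC=3 exec 'SUB A, 1'. After: A=0 B=5 C=0 D=0 ZF=1 PC=4
Step 11: PC=4 exec 'JNZ 2'. After: A=0 B=5 C=0 D=0 ZF=1 PC=5
Step 12: PC=5 exec 'ADD C, 4'. After: A=0 B=5 C=4 D=0 ZF=0 PC=6
Step 13: PC=6 exec 'ADD D, 4'. After: A=0 B=5 C=4 D=4 ZF=0 PC=7
Step 14: PC=7 exec 'MOV C, 6'. After: A=0 B=5 C=6 D=4 ZF=0 PC=8
Step 15: PC=8 exec 'MOV C, 1'. After: A=0 B=5 C=1 D=4 ZF=0 PC=9
Step 16: PC=9 exec 'MOV A, 6'. After: A=6 B=5 C=1 D=4 ZF=0 PC=10
Step 17: PC=10 exec 'HALT'. After: A=6 B=5 C=1 D=4 ZF=0 PC=10 HALTED
Total instructions executed: 17

Answer: 17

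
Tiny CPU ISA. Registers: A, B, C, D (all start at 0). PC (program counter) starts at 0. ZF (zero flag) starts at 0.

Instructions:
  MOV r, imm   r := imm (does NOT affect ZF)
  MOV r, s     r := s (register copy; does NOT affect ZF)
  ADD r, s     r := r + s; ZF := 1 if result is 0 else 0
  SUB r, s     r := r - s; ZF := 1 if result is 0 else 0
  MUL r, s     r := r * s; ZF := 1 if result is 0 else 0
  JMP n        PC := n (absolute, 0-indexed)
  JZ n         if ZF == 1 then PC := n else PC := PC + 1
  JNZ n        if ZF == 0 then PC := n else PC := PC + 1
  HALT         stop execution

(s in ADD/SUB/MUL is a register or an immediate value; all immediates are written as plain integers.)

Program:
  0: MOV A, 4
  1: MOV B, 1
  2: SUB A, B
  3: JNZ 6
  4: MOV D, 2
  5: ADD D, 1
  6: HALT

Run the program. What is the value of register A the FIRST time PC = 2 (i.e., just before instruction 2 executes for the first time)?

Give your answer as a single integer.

Step 1: PC=0 exec 'MOV A, 4'. After: A=4 B=0 C=0 D=0 ZF=0 PC=1
Step 2: PC=1 exec 'MOV B, 1'. After: A=4 B=1 C=0 D=0 ZF=0 PC=2
First time PC=2: A=4

4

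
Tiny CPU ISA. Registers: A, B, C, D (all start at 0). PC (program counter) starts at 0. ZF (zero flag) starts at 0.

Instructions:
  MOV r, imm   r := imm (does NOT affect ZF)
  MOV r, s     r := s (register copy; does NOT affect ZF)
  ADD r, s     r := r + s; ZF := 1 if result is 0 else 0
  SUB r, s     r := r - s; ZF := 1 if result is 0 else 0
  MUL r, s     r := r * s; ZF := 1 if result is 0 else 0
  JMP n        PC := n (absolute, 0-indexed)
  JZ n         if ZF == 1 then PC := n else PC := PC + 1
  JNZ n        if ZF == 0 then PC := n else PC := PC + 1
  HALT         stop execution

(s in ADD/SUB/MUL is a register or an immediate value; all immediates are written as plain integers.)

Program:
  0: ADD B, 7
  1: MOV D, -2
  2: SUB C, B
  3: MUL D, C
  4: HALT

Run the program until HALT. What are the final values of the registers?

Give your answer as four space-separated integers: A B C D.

Answer: 0 7 -7 14

Derivation:
Step 1: PC=0 exec 'ADD B, 7'. After: A=0 B=7 C=0 D=0 ZF=0 PC=1
Step 2: PC=1 exec 'MOV D, -2'. After: A=0 B=7 C=0 D=-2 ZF=0 PC=2
Step 3: PC=2 exec 'SUB C, B'. After: A=0 B=7 C=-7 D=-2 ZF=0 PC=3
Step 4: PC=3 exec 'MUL D, C'. After: A=0 B=7 C=-7 D=14 ZF=0 PC=4
Step 5: PC=4 exec 'HALT'. After: A=0 B=7 C=-7 D=14 ZF=0 PC=4 HALTED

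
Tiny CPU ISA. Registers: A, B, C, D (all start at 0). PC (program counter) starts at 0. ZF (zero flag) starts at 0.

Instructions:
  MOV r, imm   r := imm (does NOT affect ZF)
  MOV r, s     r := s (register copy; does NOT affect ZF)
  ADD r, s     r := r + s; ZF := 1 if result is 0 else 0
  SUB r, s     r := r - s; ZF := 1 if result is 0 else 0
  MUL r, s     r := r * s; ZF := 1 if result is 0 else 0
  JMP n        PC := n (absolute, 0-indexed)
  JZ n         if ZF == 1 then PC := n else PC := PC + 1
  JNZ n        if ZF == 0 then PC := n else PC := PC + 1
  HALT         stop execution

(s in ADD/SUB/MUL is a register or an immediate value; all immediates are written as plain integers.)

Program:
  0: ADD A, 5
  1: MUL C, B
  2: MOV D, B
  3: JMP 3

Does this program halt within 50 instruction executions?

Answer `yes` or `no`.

Step 1: PC=0 exec 'ADD A, 5'. After: A=5 B=0 C=0 D=0 ZF=0 PC=1
Step 2: PC=1 exec 'MUL C, B'. After: A=5 B=0 C=0 D=0 ZF=1 PC=2
Step 3: PC=2 exec 'MOV D, B'. After: A=5 B=0 C=0 D=0 ZF=1 PC=3
Step 4: PC=3 exec 'JMP 3'. After: A=5 B=0 C=0 D=0 ZF=1 PC=3
State after step 4 equals state after step 3: the program is in a cycle of length 1 and will never halt.

Answer: no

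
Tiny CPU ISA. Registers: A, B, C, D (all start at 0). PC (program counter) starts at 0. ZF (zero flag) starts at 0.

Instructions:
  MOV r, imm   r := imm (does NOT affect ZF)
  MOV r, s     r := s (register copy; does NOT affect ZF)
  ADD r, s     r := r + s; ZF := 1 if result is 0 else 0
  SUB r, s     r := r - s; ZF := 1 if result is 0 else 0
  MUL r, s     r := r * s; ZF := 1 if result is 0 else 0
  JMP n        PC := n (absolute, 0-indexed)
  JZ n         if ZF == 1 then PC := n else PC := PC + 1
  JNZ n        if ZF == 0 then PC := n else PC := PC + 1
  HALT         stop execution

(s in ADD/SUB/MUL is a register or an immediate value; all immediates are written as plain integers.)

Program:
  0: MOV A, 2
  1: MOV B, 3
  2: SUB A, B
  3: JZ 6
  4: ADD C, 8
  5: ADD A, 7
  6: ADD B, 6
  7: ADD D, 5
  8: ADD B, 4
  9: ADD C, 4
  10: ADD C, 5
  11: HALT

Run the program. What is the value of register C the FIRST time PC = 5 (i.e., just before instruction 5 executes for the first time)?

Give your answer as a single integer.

Step 1: PC=0 exec 'MOV A, 2'. After: A=2 B=0 C=0 D=0 ZF=0 PC=1
Step 2: PC=1 exec 'MOV B, 3'. After: A=2 B=3 C=0 D=0 ZF=0 PC=2
Step 3: PC=2 exec 'SUB A, B'. After: A=-1 B=3 C=0 D=0 ZF=0 PC=3
Step 4: PC=3 exec 'JZ 6'. After: A=-1 B=3 C=0 D=0 ZF=0 PC=4
Step 5: PC=4 exec 'ADD C, 8'. After: A=-1 B=3 C=8 D=0 ZF=0 PC=5
First time PC=5: C=8

8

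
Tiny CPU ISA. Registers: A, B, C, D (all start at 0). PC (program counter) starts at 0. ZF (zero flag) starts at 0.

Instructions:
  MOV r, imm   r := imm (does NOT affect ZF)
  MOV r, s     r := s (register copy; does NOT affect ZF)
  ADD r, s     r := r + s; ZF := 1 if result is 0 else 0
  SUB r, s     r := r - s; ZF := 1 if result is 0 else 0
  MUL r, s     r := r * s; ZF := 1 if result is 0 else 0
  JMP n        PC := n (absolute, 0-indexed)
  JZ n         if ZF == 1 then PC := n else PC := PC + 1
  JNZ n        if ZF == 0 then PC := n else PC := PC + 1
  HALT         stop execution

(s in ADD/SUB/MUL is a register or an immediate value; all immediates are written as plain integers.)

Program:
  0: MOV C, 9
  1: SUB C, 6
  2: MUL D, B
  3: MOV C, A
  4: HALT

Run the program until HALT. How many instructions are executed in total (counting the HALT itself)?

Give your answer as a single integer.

Step 1: PC=0 exec 'MOV C, 9'. After: A=0 B=0 C=9 D=0 ZF=0 PC=1
Step 2: PC=1 exec 'SUB C, 6'. After: A=0 B=0 C=3 D=0 ZF=0 PC=2
Step 3: PC=2 exec 'MUL D, B'. After: A=0 B=0 C=3 D=0 ZF=1 PC=3
Step 4: PC=3 exec 'MOV C, A'. After: A=0 B=0 C=0 D=0 ZF=1 PC=4
Step 5: PC=4 exec 'HALT'. After: A=0 B=0 C=0 D=0 ZF=1 PC=4 HALTED
Total instructions executed: 5

Answer: 5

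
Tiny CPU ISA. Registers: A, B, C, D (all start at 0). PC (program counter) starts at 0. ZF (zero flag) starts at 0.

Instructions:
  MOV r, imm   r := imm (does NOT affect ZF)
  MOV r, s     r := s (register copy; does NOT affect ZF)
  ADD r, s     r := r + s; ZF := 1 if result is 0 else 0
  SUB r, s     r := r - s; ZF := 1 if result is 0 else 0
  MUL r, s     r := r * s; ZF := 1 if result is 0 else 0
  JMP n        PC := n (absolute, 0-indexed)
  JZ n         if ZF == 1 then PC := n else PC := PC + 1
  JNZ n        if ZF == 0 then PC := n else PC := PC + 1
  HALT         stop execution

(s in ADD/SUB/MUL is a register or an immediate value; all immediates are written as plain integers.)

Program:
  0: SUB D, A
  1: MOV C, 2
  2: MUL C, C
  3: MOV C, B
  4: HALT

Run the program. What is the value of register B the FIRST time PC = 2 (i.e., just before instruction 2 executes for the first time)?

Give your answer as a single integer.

Step 1: PC=0 exec 'SUB D, A'. After: A=0 B=0 C=0 D=0 ZF=1 PC=1
Step 2: PC=1 exec 'MOV C, 2'. After: A=0 B=0 C=2 D=0 ZF=1 PC=2
First time PC=2: B=0

0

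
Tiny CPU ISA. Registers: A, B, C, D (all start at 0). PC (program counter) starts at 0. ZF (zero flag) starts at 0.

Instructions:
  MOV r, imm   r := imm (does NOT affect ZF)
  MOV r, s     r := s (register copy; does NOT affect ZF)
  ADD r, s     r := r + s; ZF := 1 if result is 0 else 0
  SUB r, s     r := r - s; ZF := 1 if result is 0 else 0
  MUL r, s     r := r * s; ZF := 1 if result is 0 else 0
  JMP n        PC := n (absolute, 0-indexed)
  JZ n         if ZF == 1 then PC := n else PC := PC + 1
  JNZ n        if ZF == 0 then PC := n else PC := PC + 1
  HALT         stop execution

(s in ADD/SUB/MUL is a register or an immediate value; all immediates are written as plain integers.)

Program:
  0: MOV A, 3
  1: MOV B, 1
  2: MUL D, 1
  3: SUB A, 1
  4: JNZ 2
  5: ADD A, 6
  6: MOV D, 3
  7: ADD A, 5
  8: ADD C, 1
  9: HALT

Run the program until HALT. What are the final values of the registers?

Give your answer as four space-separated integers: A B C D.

Answer: 11 1 1 3

Derivation:
Step 1: PC=0 exec 'MOV A, 3'. After: A=3 B=0 C=0 D=0 ZF=0 PC=1
Step 2: PC=1 exec 'MOV B, 1'. After: A=3 B=1 C=0 D=0 ZF=0 PC=2
Step 3: PC=2 exec 'MUL D, 1'. After: A=3 B=1 C=0 D=0 ZF=1 PC=3
Step 4: PC=3 exec 'SUB A, 1'. After: A=2 B=1 C=0 D=0 ZF=0 PC=4
Step 5: PC=4 exec 'JNZ 2'. After: A=2 B=1 C=0 D=0 ZF=0 PC=2
Step 6: PC=2 exec 'MUL D, 1'. After: A=2 B=1 C=0 D=0 ZF=1 PC=3
Step 7: PC=3 exec 'SUB A, 1'. After: A=1 B=1 C=0 D=0 ZF=0 PC=4
Step 8: PC=4 exec 'JNZ 2'. After: A=1 B=1 C=0 D=0 ZF=0 PC=2
Step 9: PC=2 exec 'MUL D, 1'. After: A=1 B=1 C=0 D=0 ZF=1 PC=3
Step 10: PC=3 exec 'SUB A, 1'. After: A=0 B=1 C=0 D=0 ZF=1 PC=4
Step 11: PC=4 exec 'JNZ 2'. After: A=0 B=1 C=0 D=0 ZF=1 PC=5
Step 12: PC=5 exec 'ADD A, 6'. After: A=6 B=1 C=0 D=0 ZF=0 PC=6
Step 13: PC=6 exec 'MOV D, 3'. After: A=6 B=1 C=0 D=3 ZF=0 PC=7
Step 14: PC=7 exec 'ADD A, 5'. After: A=11 B=1 C=0 D=3 ZF=0 PC=8
Step 15: PC=8 exec 'ADD C, 1'. After: A=11 B=1 C=1 D=3 ZF=0 PC=9
Step 16: PC=9 exec 'HALT'. After: A=11 B=1 C=1 D=3 ZF=0 PC=9 HALTED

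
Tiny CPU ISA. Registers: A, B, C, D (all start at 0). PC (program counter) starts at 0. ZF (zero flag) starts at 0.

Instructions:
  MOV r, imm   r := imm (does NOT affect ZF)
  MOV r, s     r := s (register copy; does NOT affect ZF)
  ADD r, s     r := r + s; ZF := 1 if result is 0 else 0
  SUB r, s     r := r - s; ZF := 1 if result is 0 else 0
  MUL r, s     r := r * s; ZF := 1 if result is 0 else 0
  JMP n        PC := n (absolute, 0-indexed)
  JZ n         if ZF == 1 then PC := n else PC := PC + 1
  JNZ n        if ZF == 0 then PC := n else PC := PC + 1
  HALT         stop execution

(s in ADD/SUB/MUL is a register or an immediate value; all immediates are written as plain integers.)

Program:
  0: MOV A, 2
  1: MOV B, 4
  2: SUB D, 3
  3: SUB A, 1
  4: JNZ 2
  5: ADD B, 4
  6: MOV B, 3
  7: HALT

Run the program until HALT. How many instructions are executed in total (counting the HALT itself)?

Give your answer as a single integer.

Step 1: PC=0 exec 'MOV A, 2'. After: A=2 B=0 C=0 D=0 ZF=0 PC=1
Step 2: PC=1 exec 'MOV B, 4'. After: A=2 B=4 C=0 D=0 ZF=0 PC=2
Step 3: PC=2 exec 'SUB D, 3'. After: A=2 B=4 C=0 D=-3 ZF=0 PC=3
Step 4: PC=3 exec 'SUB A, 1'. After: A=1 B=4 C=0 D=-3 ZF=0 PC=4
Step 5: PC=4 exec 'JNZ 2'. After: A=1 B=4 C=0 D=-3 ZF=0 PC=2
Step 6: PC=2 exec 'SUB D, 3'. After: A=1 B=4 C=0 D=-6 ZF=0 PC=3
Step 7: PC=3 exec 'SUB A, 1'. After: A=0 B=4 C=0 D=-6 ZF=1 PC=4
Step 8: PC=4 exec 'JNZ 2'. After: A=0 B=4 C=0 D=-6 ZF=1 PC=5
Step 9: PC=5 exec 'ADD B, 4'. After: A=0 B=8 C=0 D=-6 ZF=0 PC=6
Step 10: PC=6 exec 'MOV B, 3'. After: A=0 B=3 C=0 D=-6 ZF=0 PC=7
Step 11: PC=7 exec 'HALT'. After: A=0 B=3 C=0 D=-6 ZF=0 PC=7 HALTED
Total instructions executed: 11

Answer: 11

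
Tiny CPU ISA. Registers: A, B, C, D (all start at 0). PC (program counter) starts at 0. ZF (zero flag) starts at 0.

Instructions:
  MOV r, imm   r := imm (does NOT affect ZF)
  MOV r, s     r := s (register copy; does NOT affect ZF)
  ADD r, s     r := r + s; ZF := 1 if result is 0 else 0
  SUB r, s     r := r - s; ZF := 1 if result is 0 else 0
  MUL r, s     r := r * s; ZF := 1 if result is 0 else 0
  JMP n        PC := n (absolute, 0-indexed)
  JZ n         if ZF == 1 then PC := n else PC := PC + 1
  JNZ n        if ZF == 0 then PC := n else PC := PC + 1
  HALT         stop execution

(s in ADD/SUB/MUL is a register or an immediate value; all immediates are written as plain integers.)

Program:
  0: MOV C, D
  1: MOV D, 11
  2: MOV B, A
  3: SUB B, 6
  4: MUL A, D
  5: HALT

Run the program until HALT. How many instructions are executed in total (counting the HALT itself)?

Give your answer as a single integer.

Step 1: PC=0 exec 'MOV C, D'. After: A=0 B=0 C=0 D=0 ZF=0 PC=1
Step 2: PC=1 exec 'MOV D, 11'. After: A=0 B=0 C=0 D=11 ZF=0 PC=2
Step 3: PC=2 exec 'MOV B, A'. After: A=0 B=0 C=0 D=11 ZF=0 PC=3
Step 4: PC=3 exec 'SUB B, 6'. After: A=0 B=-6 C=0 D=11 ZF=0 PC=4
Step 5: PC=4 exec 'MUL A, D'. After: A=0 B=-6 C=0 D=11 ZF=1 PC=5
Step 6: PC=5 exec 'HALT'. After: A=0 B=-6 C=0 D=11 ZF=1 PC=5 HALTED
Total instructions executed: 6

Answer: 6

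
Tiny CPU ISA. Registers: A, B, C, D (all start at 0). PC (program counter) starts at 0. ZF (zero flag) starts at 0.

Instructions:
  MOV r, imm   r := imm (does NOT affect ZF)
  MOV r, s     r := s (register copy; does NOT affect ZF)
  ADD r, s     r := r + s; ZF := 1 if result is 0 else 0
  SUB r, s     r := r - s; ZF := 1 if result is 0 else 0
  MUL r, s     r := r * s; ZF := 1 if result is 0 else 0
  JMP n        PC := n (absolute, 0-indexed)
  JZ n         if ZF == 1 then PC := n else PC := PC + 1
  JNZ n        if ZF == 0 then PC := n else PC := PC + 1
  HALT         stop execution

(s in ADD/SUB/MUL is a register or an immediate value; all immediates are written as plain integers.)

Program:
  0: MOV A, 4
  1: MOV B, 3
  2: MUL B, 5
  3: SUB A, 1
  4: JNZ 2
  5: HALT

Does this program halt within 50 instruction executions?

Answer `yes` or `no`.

Step 1: PC=0 exec 'MOV A, 4'. After: A=4 B=0 C=0 D=0 ZF=0 PC=1
Step 2: PC=1 exec 'MOV B, 3'. After: A=4 B=3 C=0 D=0 ZF=0 PC=2
Step 3: PC=2 exec 'MUL B, 5'. After: A=4 B=15 C=0 D=0 ZF=0 PC=3
Step 4: PC=3 exec 'SUB A, 1'. After: A=3 B=15 C=0 D=0 ZF=0 PC=4
Step 5: PC=4 exec 'JNZ 2'. After: A=3 B=15 C=0 D=0 ZF=0 PC=2
Step 6: PC=2 exec 'MUL B, 5'. After: A=3 B=75 C=0 D=0 ZF=0 PC=3
Step 7: PC=3 exec 'SUB A, 1'. After: A=2 B=75 C=0 D=0 ZF=0 PC=4
Step 8: PC=4 exec 'JNZ 2'. After: A=2 B=75 C=0 D=0 ZF=0 PC=2
Step 9: PC=2 exec 'MUL B, 5'. After: A=2 B=375 C=0 D=0 ZF=0 PC=3
Step 10: PC=3 exec 'SUB A, 1'. After: A=1 B=375 C=0 D=0 ZF=0 PC=4
Step 11: PC=4 exec 'JNZ 2'. After: A=1 B=375 C=0 D=0 ZF=0 PC=2
Step 12: PC=2 exec 'MUL B, 5'. After: A=1 B=1875 C=0 D=0 ZF=0 PC=3
Step 13: PC=3 exec 'SUB A, 1'. After: A=0 B=1875 C=0 D=0 ZF=1 PC=4
Step 14: PC=4 exec 'JNZ 2'. After: A=0 B=1875 C=0 D=0 ZF=1 PC=5
Step 15: PC=5 exec 'HALT'. After: A=0 B=1875 C=0 D=0 ZF=1 PC=5 HALTED

Answer: yes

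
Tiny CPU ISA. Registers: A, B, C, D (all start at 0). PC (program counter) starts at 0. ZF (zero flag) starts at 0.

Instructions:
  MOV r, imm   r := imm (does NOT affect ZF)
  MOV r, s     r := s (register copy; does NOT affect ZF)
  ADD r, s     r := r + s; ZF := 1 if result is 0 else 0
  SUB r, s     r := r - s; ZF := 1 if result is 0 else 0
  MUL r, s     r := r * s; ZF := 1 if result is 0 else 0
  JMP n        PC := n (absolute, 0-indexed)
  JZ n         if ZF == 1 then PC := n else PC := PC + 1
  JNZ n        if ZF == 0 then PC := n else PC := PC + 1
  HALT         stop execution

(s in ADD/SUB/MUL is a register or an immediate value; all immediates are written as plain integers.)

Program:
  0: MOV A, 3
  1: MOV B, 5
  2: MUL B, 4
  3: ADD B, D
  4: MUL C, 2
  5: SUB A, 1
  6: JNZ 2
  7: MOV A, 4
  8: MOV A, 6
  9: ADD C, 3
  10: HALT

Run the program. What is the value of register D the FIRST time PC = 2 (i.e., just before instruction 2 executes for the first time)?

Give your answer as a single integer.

Step 1: PC=0 exec 'MOV A, 3'. After: A=3 B=0 C=0 D=0 ZF=0 PC=1
Step 2: PC=1 exec 'MOV B, 5'. After: A=3 B=5 C=0 D=0 ZF=0 PC=2
First time PC=2: D=0

0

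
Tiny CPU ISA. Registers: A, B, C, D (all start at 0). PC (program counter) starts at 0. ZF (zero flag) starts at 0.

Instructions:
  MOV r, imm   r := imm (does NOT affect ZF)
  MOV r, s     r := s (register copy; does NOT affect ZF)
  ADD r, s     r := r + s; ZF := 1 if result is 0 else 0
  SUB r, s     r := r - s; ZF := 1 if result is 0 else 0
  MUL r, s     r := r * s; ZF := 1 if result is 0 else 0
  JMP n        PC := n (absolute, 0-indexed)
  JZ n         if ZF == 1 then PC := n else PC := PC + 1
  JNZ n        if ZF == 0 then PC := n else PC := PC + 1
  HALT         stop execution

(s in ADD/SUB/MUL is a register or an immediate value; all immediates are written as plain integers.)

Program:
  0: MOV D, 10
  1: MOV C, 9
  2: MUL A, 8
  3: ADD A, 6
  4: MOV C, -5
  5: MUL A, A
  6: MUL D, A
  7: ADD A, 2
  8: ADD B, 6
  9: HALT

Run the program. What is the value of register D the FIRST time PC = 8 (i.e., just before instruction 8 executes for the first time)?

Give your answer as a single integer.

Step 1: PC=0 exec 'MOV D, 10'. After: A=0 B=0 C=0 D=10 ZF=0 PC=1
Step 2: PC=1 exec 'MOV C, 9'. After: A=0 B=0 C=9 D=10 ZF=0 PC=2
Step 3: PC=2 exec 'MUL A, 8'. After: A=0 B=0 C=9 D=10 ZF=1 PC=3
Step 4: PC=3 exec 'ADD A, 6'. After: A=6 B=0 C=9 D=10 ZF=0 PC=4
Step 5: PC=4 exec 'MOV C, -5'. After: A=6 B=0 C=-5 D=10 ZF=0 PC=5
Step 6: PC=5 exec 'MUL A, A'. After: A=36 B=0 C=-5 D=10 ZF=0 PC=6
Step 7: PC=6 exec 'MUL D, A'. After: A=36 B=0 C=-5 D=360 ZF=0 PC=7
Step 8: PC=7 exec 'ADD A, 2'. After: A=38 B=0 C=-5 D=360 ZF=0 PC=8
First time PC=8: D=360

360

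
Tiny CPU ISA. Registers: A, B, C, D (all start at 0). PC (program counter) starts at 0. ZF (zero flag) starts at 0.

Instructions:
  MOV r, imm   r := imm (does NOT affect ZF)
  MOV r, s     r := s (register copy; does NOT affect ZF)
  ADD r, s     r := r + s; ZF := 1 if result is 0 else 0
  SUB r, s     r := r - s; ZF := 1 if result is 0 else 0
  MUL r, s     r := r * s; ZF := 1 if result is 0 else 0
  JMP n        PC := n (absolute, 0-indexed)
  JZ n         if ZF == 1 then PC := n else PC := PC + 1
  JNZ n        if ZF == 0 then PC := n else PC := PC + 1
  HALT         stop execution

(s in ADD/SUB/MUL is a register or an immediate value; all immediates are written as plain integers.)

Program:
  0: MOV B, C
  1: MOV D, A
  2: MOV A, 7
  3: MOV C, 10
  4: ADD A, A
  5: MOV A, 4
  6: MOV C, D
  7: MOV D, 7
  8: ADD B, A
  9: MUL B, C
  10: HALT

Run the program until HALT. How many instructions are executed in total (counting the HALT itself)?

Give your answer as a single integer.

Step 1: PC=0 exec 'MOV B, C'. After: A=0 B=0 C=0 D=0 ZF=0 PC=1
Step 2: PC=1 exec 'MOV D, A'. After: A=0 B=0 C=0 D=0 ZF=0 PC=2
Step 3: PC=2 exec 'MOV A, 7'. After: A=7 B=0 C=0 D=0 ZF=0 PC=3
Step 4: PC=3 exec 'MOV C, 10'. After: A=7 B=0 C=10 D=0 ZF=0 PC=4
Step 5: PC=4 exec 'ADD A, A'. After: A=14 B=0 C=10 D=0 ZF=0 PC=5
Step 6: PC=5 exec 'MOV A, 4'. After: A=4 B=0 C=10 D=0 ZF=0 PC=6
Step 7: PC=6 exec 'MOV C, D'. After: A=4 B=0 C=0 D=0 ZF=0 PC=7
Step 8: PC=7 exec 'MOV D, 7'. After: A=4 B=0 C=0 D=7 ZF=0 PC=8
Step 9: PC=8 exec 'ADD B, A'. After: A=4 B=4 C=0 D=7 ZF=0 PC=9
Step 10: PC=9 exec 'MUL B, C'. After: A=4 B=0 C=0 D=7 ZF=1 PC=10
Step 11: PC=10 exec 'HALT'. After: A=4 B=0 C=0 D=7 ZF=1 PC=10 HALTED
Total instructions executed: 11

Answer: 11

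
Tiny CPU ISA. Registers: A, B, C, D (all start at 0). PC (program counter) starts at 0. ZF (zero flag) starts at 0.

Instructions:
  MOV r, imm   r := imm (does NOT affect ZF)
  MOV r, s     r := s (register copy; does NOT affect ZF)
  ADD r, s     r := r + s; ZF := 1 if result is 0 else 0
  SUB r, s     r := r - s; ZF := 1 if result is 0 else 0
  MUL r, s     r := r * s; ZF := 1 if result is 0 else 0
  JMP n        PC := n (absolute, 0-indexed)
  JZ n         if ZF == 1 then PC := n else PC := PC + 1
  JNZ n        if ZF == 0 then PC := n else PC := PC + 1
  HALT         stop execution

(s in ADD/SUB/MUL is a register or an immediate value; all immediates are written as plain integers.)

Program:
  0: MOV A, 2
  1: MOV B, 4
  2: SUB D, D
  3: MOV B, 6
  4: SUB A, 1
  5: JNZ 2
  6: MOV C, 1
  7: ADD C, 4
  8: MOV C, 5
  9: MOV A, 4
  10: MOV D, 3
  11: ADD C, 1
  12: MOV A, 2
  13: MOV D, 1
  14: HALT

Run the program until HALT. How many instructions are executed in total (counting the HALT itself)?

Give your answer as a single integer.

Step 1: PC=0 exec 'MOV A, 2'. After: A=2 B=0 C=0 D=0 ZF=0 PC=1
Step 2: PC=1 exec 'MOV B, 4'. After: A=2 B=4 C=0 D=0 ZF=0 PC=2
Step 3: PC=2 exec 'SUB D, D'. After: A=2 B=4 C=0 D=0 ZF=1 PC=3
Step 4: PC=3 exec 'MOV B, 6'. After: A=2 B=6 C=0 D=0 ZF=1 PC=4
Step 5: PC=4 exec 'SUB A, 1'. After: A=1 B=6 C=0 D=0 ZF=0 PC=5
Step 6: PC=5 exec 'JNZ 2'. After: A=1 B=6 C=0 D=0 ZF=0 PC=2
Step 7: PC=2 exec 'SUB D, D'. After: A=1 B=6 C=0 D=0 ZF=1 PC=3
Step 8: PC=3 exec 'MOV B, 6'. After: A=1 B=6 C=0 D=0 ZF=1 PC=4
Step 9: PC=4 exec 'SUB A, 1'. After: A=0 B=6 C=0 D=0 ZF=1 PC=5
Step 10: PC=5 exec 'JNZ 2'. After: A=0 B=6 C=0 D=0 ZF=1 PC=6
Step 11: PC=6 exec 'MOV C, 1'. After: A=0 B=6 C=1 D=0 ZF=1 PC=7
Step 12: PC=7 exec 'ADD C, 4'. After: A=0 B=6 C=5 D=0 ZF=0 PC=8
Step 13: PC=8 exec 'MOV C, 5'. After: A=0 B=6 C=5 D=0 ZF=0 PC=9
Step 14: PC=9 exec 'MOV A, 4'. After: A=4 B=6 C=5 D=0 ZF=0 PC=10
Step 15: PC=10 exec 'MOV D, 3'. After: A=4 B=6 C=5 D=3 ZF=0 PC=11
Step 16: PC=11 exec 'ADD C, 1'. After: A=4 B=6 C=6 D=3 ZF=0 PC=12
Step 17: PC=12 exec 'MOV A, 2'. After: A=2 B=6 C=6 D=3 ZF=0 PC=13
Step 18: PC=13 exec 'MOV D, 1'. After: A=2 B=6 C=6 D=1 ZF=0 PC=14
Step 19: PC=14 exec 'HALT'. After: A=2 B=6 C=6 D=1 ZF=0 PC=14 HALTED
Total instructions executed: 19

Answer: 19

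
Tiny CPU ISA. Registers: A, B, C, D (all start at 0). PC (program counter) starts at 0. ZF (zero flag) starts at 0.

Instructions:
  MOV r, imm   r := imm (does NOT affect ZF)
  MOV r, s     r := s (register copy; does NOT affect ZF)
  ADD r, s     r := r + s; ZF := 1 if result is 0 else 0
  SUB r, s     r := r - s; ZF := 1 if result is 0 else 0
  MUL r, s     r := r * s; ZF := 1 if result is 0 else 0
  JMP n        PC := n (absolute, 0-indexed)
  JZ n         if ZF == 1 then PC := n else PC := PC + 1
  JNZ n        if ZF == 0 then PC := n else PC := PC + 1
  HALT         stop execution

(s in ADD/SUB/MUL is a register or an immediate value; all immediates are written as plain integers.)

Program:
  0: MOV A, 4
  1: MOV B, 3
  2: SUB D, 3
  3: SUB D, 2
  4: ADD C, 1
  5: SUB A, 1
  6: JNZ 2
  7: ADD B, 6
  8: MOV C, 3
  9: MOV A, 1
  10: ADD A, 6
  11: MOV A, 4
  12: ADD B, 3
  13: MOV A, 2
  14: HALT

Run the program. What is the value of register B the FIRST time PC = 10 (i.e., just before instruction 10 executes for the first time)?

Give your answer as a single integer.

Step 1: PC=0 exec 'MOV A, 4'. After: A=4 B=0 C=0 D=0 ZF=0 PC=1
Step 2: PC=1 exec 'MOV B, 3'. After: A=4 B=3 C=0 D=0 ZF=0 PC=2
Step 3: PC=2 exec 'SUB D, 3'. After: A=4 B=3 C=0 D=-3 ZF=0 PC=3
Step 4: PC=3 exec 'SUB D, 2'. After: A=4 B=3 C=0 D=-5 ZF=0 PC=4
Step 5: PC=4 exec 'ADD C, 1'. After: A=4 B=3 C=1 D=-5 ZF=0 PC=5
Step 6: PC=5 exec 'SUB A, 1'. After: A=3 B=3 C=1 D=-5 ZF=0 PC=6
Step 7: PC=6 exec 'JNZ 2'. After: A=3 B=3 C=1 D=-5 ZF=0 PC=2
Step 8: PC=2 exec 'SUB D, 3'. After: A=3 B=3 C=1 D=-8 ZF=0 PC=3
Step 9: PC=3 exec 'SUB D, 2'. After: A=3 B=3 C=1 D=-10 ZF=0 PC=4
Step 10: PC=4 exec 'ADD C, 1'. After: A=3 B=3 C=2 D=-10 ZF=0 PC=5
Step 11: PC=5 exec 'SUB A, 1'. After: A=2 B=3 C=2 D=-10 ZF=0 PC=6
Step 12: PC=6 exec 'JNZ 2'. After: A=2 B=3 C=2 D=-10 ZF=0 PC=2
Step 13: PC=2 exec 'SUB D, 3'. After: A=2 B=3 C=2 D=-13 ZF=0 PC=3
Step 14: PC=3 exec 'SUB D, 2'. After: A=2 B=3 C=2 D=-15 ZF=0 PC=4
Step 15: PC=4 exec 'ADD C, 1'. After: A=2 B=3 C=3 D=-15 ZF=0 PC=5
Step 16: PC=5 exec 'SUB A, 1'. After: A=1 B=3 C=3 D=-15 ZF=0 PC=6
Step 17: PC=6 exec 'JNZ 2'. After: A=1 B=3 C=3 D=-15 ZF=0 PC=2
Step 18: PC=2 exec 'SUB D, 3'. After: A=1 B=3 C=3 D=-18 ZF=0 PC=3
Step 19: PC=3 exec 'SUB D, 2'. After: A=1 B=3 C=3 D=-20 ZF=0 PC=4
Step 20: PC=4 exec 'ADD C, 1'. After: A=1 B=3 C=4 D=-20 ZF=0 PC=5
Step 21: PC=5 exec 'SUB A, 1'. After: A=0 B=3 C=4 D=-20 ZF=1 PC=6
Step 22: PC=6 exec 'JNZ 2'. After: A=0 B=3 C=4 D=-20 ZF=1 PC=7
Step 23: PC=7 exec 'ADD B, 6'. After: A=0 B=9 C=4 D=-20 ZF=0 PC=8
Step 24: PC=8 exec 'MOV C, 3'. After: A=0 B=9 C=3 D=-20 ZF=0 PC=9
Step 25: PC=9 exec 'MOV A, 1'. After: A=1 B=9 C=3 D=-20 ZF=0 PC=10
First time PC=10: B=9

9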